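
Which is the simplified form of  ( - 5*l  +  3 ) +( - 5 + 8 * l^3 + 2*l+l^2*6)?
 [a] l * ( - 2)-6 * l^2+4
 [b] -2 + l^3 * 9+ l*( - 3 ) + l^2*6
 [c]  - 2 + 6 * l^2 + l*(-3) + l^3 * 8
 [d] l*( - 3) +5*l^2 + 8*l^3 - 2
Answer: c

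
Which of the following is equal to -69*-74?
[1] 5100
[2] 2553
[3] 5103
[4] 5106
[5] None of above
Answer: 4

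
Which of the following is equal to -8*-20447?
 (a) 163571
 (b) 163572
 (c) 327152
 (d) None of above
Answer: d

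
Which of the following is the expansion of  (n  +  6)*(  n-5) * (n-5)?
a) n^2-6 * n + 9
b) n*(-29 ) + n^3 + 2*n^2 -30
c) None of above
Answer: c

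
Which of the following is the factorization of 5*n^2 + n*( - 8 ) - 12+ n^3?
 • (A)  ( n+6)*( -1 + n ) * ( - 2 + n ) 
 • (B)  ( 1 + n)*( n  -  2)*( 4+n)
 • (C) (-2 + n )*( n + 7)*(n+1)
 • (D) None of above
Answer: D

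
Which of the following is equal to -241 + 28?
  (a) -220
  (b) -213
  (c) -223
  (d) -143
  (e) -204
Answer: b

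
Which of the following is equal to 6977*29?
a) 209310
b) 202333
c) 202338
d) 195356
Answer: b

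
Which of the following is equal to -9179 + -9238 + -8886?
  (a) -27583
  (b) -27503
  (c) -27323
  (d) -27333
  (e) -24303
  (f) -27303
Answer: f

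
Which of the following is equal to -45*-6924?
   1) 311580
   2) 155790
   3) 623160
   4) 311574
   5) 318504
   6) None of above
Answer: 1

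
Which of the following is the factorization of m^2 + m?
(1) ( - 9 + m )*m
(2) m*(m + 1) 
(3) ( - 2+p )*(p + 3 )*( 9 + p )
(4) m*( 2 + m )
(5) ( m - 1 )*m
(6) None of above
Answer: 2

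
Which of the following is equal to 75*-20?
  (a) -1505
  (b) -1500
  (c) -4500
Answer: b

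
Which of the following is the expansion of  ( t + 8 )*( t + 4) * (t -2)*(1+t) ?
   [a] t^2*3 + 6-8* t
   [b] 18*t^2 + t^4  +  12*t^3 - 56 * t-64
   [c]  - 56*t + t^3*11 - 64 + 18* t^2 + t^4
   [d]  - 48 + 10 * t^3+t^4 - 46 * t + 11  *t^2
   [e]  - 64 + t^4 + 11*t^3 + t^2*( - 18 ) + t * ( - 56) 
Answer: c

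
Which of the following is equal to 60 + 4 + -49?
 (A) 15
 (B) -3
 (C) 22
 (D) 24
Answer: A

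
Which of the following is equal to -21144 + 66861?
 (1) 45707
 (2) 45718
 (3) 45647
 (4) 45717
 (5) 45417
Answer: 4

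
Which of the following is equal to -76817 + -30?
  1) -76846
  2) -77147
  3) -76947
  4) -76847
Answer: 4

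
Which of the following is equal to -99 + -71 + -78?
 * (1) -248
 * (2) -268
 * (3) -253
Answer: 1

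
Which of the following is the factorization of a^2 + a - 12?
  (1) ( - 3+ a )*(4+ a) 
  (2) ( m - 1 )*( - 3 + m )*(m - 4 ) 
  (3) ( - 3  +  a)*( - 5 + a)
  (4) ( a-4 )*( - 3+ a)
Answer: 1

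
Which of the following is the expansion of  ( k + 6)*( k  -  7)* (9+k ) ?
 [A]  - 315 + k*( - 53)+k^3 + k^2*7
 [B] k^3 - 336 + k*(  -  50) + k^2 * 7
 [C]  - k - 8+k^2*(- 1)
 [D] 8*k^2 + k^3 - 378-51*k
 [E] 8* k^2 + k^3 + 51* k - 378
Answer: D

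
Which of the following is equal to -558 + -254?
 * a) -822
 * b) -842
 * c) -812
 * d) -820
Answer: c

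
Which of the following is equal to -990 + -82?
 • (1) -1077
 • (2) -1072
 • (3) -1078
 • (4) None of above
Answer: 2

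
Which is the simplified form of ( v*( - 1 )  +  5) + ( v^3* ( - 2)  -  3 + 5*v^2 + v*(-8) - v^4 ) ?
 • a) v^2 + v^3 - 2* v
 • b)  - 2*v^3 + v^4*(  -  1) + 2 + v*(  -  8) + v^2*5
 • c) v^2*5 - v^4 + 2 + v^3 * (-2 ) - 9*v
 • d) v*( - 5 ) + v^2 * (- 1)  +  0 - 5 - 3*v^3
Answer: c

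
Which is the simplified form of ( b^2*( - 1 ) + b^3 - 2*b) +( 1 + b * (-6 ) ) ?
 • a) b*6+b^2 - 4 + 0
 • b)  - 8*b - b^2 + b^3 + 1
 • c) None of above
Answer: b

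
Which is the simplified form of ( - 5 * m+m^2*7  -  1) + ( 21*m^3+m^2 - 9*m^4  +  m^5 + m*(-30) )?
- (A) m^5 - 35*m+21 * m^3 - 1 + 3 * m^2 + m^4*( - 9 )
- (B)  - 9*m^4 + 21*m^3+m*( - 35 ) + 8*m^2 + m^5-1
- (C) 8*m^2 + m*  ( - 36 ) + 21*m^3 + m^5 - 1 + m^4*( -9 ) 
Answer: B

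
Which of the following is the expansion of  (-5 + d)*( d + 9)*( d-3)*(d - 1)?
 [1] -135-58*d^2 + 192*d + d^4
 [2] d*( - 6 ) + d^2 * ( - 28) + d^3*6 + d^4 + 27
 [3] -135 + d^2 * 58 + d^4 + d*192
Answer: 1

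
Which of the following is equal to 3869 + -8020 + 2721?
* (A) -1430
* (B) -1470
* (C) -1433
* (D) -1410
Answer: A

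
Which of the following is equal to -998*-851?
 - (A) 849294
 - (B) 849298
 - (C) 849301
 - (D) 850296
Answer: B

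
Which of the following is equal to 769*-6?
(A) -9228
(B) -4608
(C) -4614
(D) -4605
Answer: C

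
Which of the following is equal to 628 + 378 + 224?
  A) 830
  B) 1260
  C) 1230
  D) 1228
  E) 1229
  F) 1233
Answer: C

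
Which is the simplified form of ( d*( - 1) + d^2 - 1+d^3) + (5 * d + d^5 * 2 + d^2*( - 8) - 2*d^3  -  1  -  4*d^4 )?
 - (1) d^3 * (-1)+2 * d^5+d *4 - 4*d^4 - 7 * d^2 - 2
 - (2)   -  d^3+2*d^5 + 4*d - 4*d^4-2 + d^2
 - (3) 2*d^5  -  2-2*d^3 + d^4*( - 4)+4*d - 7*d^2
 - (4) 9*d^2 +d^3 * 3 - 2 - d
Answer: 1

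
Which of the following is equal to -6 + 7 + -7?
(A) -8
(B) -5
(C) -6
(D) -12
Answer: C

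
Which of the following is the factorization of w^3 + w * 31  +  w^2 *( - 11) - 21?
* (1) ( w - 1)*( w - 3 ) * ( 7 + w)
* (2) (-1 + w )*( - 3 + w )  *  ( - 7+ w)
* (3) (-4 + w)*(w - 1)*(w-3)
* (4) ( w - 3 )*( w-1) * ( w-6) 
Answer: 2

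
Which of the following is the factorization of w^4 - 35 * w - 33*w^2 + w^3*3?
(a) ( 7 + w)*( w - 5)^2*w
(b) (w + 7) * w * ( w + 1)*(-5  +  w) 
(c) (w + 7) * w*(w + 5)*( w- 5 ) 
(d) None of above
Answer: b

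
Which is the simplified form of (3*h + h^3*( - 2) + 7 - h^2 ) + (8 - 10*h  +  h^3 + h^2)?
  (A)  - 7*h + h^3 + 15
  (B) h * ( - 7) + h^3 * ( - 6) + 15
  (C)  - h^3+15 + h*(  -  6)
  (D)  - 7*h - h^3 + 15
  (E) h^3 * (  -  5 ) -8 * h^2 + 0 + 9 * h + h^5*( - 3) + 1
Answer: D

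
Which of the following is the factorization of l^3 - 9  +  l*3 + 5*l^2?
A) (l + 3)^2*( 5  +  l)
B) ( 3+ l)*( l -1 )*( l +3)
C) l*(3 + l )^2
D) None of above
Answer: B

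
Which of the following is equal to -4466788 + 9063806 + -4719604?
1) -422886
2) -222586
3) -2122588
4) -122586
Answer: 4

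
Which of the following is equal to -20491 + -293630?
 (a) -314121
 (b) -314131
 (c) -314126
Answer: a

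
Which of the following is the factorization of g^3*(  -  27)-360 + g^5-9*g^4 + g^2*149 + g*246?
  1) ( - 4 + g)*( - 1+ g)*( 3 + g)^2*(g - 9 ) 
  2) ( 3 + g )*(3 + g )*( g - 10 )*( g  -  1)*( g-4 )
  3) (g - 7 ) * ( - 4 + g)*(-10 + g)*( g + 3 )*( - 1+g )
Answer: 2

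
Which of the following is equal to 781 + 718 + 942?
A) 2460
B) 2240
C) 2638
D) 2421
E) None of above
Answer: E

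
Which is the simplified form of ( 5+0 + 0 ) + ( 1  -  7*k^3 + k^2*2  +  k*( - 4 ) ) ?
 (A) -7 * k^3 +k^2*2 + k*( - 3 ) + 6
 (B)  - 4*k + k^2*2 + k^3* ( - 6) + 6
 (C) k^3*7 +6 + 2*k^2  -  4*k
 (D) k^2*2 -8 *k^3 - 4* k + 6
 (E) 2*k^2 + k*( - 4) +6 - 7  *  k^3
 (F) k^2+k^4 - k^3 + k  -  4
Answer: E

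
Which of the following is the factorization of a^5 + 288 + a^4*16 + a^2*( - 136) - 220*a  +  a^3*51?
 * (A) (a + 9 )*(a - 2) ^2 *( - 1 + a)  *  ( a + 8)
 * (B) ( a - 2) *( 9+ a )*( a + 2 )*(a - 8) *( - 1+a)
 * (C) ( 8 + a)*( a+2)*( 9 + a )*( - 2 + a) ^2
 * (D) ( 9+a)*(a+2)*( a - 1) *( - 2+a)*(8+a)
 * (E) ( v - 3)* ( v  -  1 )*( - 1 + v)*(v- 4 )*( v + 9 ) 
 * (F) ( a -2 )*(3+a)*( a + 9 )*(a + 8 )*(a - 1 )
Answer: D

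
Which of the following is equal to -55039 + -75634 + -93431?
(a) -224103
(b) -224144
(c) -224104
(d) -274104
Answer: c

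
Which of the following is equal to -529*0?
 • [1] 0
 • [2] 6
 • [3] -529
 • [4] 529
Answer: 1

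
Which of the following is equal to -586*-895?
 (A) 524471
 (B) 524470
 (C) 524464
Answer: B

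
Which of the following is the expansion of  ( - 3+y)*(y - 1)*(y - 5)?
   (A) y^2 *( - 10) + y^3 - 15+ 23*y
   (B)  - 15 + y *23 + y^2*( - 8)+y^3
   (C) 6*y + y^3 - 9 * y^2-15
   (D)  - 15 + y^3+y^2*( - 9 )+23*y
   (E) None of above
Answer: D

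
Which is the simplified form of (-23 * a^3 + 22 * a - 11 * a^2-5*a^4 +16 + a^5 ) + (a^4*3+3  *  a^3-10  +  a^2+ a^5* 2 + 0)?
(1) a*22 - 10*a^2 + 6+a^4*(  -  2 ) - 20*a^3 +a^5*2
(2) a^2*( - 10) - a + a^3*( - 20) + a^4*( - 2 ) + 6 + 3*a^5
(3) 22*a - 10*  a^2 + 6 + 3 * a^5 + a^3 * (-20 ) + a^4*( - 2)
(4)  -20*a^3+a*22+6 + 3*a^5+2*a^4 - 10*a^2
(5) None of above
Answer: 3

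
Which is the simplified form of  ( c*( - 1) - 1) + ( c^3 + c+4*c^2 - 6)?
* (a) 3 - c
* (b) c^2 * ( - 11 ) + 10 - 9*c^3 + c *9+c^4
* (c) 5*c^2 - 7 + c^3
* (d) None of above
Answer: d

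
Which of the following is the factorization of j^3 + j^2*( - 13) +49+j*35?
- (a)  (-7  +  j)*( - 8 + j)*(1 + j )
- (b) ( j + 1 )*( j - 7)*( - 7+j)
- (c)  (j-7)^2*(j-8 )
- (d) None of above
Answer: b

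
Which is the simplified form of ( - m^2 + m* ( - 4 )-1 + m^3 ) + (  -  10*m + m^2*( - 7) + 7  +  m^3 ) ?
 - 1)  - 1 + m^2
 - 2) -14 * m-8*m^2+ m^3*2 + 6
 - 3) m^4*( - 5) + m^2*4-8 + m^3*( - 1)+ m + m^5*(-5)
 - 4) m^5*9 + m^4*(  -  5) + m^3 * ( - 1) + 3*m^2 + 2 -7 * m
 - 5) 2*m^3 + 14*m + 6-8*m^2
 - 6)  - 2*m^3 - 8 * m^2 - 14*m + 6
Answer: 2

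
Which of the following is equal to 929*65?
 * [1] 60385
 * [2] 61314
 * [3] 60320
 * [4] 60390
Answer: 1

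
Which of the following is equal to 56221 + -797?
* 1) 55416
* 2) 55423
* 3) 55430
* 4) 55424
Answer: 4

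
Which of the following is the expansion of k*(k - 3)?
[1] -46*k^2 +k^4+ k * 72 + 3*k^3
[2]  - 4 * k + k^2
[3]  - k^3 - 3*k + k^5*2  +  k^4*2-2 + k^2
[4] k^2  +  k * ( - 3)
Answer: 4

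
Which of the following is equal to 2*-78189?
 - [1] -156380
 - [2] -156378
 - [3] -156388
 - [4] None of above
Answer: 2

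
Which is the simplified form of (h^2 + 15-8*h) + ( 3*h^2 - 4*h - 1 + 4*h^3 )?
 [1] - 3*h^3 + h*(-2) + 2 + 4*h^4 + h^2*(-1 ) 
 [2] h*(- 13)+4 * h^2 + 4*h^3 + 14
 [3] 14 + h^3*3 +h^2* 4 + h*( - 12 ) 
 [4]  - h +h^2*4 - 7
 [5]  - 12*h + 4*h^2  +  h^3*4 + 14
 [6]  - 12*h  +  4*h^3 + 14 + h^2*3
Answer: 5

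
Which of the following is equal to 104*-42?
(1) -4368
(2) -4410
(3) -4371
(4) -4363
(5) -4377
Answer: 1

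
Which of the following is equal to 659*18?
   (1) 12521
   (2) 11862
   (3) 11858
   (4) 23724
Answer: 2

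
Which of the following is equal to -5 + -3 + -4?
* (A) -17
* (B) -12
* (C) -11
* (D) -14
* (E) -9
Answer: B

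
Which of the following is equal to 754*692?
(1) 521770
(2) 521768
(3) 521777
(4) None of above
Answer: 2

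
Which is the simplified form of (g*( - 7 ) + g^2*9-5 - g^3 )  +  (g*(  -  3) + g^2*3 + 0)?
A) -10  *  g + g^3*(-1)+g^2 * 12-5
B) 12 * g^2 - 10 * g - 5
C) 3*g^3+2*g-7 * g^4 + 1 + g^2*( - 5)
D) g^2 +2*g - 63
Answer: A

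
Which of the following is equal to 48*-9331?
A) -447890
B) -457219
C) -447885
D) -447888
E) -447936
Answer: D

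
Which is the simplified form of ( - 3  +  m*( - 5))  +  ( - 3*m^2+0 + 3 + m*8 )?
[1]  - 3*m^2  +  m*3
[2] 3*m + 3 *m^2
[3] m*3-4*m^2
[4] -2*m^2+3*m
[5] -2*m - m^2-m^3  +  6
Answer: 1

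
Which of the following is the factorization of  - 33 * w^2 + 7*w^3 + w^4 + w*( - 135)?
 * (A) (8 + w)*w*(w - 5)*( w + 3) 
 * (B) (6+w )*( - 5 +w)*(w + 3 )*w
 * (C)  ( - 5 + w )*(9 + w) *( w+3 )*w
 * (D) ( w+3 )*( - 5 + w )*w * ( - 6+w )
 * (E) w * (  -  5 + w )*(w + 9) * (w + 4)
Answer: C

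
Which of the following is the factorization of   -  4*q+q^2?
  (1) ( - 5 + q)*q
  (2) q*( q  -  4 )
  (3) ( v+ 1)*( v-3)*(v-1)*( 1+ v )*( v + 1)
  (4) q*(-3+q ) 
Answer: 2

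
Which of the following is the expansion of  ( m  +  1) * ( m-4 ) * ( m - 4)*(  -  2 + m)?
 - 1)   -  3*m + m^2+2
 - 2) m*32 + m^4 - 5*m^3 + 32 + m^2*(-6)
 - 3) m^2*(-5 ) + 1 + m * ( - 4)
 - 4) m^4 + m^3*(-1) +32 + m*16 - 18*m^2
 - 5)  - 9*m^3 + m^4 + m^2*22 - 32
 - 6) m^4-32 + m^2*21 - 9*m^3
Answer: 5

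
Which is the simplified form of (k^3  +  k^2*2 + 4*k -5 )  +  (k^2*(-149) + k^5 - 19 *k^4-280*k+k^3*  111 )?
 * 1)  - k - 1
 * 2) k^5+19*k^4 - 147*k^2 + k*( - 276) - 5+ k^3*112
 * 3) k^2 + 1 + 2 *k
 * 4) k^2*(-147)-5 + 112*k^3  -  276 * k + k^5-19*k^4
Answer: 4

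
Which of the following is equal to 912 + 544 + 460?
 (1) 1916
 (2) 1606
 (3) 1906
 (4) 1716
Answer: 1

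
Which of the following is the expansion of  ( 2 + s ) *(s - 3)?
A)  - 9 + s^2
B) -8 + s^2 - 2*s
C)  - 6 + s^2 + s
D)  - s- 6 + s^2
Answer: D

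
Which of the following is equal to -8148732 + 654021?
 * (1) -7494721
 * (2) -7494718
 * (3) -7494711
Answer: 3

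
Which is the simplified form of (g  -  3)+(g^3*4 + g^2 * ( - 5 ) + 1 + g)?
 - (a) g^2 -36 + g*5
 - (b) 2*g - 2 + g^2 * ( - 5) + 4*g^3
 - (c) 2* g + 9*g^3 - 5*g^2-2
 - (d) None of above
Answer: b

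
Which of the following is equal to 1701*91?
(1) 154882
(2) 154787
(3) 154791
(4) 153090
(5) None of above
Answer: 3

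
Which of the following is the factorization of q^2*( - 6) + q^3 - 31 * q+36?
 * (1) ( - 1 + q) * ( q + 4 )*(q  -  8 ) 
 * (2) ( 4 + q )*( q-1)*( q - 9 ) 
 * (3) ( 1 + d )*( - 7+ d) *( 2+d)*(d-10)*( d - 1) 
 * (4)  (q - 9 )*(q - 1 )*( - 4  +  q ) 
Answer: 2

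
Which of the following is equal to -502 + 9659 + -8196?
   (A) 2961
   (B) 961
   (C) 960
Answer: B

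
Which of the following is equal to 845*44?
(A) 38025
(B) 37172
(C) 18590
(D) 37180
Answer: D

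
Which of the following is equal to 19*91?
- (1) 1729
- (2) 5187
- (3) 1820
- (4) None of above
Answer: 1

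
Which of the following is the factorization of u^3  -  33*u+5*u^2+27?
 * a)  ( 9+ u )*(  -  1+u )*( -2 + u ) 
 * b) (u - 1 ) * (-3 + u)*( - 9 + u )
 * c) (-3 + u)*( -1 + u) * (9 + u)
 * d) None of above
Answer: c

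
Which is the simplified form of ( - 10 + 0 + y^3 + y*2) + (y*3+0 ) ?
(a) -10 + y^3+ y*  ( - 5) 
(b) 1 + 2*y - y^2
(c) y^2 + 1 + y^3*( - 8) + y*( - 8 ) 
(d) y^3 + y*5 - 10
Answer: d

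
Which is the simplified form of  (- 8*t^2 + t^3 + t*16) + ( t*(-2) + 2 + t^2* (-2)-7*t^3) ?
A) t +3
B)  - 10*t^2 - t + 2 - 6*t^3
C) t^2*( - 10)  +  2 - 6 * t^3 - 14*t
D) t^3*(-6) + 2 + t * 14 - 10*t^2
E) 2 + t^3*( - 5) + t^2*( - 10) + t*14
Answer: D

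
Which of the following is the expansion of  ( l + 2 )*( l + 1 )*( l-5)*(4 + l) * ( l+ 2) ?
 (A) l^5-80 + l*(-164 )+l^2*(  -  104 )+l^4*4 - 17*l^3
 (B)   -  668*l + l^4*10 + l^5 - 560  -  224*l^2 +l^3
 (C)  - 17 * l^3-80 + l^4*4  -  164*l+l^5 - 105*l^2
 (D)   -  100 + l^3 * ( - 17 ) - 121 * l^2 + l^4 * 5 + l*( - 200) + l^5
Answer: A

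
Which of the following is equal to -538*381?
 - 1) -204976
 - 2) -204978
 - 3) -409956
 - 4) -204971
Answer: 2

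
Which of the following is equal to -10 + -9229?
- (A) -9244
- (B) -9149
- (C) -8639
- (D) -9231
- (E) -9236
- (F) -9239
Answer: F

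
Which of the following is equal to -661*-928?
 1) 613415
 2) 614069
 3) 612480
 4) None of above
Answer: 4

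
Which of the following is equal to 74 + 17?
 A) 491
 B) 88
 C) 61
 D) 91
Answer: D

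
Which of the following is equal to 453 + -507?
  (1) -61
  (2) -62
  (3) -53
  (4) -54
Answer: 4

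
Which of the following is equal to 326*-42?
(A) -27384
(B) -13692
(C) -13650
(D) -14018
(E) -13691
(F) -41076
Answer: B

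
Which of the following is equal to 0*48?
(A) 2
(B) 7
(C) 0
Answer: C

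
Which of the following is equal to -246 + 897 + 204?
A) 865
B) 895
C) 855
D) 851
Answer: C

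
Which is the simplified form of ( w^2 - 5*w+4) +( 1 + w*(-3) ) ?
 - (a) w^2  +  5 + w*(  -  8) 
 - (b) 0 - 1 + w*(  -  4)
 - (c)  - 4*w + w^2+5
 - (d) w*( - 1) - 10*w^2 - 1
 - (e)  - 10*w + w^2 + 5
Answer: a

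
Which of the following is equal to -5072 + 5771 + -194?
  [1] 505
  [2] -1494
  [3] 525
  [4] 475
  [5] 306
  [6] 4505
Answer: 1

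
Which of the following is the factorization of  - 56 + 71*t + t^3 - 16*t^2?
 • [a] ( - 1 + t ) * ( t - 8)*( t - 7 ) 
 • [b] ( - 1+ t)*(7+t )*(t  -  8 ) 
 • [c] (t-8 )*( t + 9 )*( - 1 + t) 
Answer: a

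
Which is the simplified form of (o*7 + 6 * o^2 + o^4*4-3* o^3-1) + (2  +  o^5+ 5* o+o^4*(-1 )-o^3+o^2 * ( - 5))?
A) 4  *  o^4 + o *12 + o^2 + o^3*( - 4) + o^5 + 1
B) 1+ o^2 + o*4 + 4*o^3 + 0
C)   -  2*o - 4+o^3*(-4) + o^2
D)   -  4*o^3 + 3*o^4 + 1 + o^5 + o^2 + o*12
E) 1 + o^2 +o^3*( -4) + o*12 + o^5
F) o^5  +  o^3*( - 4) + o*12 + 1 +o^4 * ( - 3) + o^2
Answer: D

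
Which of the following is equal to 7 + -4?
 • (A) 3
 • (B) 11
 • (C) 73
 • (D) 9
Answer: A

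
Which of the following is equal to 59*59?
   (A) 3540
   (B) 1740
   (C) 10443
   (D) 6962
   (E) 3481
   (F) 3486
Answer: E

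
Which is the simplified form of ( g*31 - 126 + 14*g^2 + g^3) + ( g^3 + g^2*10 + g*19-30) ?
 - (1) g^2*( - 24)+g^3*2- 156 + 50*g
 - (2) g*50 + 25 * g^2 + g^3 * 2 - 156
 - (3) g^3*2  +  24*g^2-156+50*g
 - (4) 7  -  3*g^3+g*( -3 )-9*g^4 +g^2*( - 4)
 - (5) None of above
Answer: 3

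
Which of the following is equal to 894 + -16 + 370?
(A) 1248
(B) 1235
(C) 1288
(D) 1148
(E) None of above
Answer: A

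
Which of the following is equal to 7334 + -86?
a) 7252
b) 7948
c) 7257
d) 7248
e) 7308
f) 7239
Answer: d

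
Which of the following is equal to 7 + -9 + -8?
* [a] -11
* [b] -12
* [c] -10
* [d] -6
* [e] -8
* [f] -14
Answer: c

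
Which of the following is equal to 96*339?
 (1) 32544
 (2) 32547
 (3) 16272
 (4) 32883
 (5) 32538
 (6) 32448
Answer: 1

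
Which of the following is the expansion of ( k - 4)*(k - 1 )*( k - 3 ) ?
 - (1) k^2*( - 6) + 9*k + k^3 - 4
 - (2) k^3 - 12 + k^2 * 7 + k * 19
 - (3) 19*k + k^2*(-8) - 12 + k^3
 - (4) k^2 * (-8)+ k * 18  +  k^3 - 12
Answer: 3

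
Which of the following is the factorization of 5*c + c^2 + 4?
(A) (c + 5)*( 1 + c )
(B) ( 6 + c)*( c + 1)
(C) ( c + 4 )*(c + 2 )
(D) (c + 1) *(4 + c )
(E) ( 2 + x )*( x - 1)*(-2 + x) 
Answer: D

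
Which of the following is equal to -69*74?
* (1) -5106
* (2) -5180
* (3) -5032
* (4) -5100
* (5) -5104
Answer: 1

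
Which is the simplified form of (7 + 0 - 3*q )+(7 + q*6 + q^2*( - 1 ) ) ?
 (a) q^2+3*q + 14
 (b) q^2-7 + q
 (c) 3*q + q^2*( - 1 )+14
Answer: c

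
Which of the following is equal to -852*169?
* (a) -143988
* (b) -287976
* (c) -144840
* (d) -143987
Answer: a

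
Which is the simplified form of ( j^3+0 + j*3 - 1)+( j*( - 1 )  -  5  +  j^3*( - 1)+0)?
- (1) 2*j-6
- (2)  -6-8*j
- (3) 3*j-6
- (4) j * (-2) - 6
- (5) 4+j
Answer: 1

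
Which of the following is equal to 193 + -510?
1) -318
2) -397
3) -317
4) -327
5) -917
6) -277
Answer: 3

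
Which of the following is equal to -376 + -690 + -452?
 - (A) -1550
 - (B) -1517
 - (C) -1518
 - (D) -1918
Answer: C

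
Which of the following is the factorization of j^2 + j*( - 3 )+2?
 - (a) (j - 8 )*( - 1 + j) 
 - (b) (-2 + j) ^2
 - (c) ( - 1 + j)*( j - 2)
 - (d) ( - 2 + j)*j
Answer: c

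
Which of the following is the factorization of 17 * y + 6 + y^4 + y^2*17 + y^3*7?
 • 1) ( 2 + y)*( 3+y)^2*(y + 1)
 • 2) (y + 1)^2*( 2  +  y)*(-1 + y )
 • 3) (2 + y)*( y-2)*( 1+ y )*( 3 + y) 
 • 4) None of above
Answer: 4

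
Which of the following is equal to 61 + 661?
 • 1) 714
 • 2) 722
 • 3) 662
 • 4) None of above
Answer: 2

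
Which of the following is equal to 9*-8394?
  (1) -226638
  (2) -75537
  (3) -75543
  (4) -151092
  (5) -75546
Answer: 5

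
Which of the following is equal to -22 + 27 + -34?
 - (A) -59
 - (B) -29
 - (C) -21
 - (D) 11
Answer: B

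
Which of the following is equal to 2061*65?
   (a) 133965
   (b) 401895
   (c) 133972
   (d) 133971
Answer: a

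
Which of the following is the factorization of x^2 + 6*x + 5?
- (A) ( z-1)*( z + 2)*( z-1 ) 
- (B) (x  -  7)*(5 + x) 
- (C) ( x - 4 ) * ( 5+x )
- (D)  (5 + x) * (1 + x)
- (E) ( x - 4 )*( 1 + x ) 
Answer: D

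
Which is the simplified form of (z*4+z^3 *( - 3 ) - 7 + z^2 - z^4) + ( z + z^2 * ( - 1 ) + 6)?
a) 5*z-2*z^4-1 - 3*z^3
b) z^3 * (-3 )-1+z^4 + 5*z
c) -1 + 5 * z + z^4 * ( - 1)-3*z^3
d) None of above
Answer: c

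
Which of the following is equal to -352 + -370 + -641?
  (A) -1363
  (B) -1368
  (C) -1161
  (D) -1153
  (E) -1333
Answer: A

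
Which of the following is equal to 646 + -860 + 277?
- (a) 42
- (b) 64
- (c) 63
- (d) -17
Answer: c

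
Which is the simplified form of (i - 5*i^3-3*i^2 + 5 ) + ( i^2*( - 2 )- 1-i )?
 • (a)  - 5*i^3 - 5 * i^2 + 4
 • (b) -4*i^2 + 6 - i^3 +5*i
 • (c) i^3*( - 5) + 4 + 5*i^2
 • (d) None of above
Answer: a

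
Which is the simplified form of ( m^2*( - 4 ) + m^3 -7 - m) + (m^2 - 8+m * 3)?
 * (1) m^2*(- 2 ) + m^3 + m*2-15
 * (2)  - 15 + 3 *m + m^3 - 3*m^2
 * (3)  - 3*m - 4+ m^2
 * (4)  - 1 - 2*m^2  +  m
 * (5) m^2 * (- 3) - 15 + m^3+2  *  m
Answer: 5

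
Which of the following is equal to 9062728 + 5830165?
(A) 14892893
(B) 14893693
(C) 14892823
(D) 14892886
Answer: A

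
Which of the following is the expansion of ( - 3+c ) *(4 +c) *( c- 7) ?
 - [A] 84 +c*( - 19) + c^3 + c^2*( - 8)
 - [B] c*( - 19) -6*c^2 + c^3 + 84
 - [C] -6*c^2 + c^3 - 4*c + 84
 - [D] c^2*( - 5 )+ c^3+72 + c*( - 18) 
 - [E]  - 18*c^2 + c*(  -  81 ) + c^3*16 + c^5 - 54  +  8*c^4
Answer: B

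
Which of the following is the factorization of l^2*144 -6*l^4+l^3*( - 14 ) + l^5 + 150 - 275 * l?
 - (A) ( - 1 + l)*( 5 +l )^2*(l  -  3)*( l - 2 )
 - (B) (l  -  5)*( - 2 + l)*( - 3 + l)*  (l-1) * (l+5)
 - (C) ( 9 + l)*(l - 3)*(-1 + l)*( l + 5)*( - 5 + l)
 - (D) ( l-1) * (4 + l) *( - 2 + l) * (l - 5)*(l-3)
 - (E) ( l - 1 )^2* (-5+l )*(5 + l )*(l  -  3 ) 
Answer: B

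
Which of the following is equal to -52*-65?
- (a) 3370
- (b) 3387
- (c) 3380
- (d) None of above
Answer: c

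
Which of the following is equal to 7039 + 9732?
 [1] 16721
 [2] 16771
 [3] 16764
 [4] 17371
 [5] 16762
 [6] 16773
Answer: 2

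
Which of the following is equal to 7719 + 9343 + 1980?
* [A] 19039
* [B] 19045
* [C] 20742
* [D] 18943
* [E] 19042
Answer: E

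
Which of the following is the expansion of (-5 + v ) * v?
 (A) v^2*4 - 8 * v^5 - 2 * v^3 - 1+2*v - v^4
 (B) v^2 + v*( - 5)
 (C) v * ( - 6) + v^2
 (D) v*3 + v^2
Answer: B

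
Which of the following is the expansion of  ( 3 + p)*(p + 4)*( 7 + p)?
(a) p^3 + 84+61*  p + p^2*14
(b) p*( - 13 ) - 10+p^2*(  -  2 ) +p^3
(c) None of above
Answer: a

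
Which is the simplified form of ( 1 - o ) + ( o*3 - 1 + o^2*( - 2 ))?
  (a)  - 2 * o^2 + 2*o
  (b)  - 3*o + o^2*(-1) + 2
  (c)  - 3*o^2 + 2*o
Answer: a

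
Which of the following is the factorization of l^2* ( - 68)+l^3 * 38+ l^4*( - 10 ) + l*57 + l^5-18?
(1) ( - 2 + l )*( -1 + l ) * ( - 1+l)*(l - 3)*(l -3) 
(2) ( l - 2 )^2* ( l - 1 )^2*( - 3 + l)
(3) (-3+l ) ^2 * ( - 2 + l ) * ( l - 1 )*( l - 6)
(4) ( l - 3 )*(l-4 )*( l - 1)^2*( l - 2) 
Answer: 1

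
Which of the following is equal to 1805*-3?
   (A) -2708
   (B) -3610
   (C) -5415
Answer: C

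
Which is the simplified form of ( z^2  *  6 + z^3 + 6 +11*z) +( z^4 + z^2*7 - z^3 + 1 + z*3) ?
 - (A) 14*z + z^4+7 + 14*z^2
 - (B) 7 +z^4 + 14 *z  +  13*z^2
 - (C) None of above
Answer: B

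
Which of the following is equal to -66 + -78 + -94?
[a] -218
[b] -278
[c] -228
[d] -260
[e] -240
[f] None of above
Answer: f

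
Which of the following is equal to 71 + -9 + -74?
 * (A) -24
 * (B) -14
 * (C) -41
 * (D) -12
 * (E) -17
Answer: D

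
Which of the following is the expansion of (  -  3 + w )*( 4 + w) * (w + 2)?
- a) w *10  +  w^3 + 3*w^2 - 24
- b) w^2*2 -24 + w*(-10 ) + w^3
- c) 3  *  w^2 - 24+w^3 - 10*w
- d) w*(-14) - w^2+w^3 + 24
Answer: c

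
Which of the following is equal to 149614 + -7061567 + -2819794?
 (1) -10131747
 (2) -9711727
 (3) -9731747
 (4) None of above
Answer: 3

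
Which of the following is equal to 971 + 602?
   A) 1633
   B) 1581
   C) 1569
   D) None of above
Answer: D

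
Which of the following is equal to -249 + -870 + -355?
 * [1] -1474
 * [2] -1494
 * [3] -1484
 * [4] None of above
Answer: 1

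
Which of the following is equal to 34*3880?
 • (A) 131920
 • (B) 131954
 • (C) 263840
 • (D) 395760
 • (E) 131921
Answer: A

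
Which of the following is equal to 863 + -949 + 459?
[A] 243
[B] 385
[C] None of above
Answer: C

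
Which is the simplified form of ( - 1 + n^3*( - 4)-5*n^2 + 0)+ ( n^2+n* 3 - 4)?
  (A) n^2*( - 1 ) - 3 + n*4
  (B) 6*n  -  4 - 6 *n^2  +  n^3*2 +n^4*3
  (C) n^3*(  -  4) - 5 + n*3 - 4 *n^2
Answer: C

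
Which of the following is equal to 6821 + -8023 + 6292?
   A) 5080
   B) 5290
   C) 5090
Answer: C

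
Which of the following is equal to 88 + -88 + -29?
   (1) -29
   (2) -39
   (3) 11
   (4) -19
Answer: 1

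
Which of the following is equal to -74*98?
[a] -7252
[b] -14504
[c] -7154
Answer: a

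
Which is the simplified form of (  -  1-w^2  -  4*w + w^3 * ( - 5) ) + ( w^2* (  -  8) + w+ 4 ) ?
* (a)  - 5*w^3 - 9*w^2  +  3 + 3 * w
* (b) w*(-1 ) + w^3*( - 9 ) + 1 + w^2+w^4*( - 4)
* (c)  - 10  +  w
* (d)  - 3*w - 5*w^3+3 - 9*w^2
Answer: d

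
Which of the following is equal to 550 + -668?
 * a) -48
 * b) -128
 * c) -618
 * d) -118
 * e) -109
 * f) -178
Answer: d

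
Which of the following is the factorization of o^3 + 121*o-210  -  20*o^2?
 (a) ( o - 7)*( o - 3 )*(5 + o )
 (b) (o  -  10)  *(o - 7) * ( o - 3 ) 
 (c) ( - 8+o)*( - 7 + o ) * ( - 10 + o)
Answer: b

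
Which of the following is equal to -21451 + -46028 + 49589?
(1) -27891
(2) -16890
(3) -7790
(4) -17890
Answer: 4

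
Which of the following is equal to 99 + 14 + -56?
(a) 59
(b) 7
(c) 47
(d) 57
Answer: d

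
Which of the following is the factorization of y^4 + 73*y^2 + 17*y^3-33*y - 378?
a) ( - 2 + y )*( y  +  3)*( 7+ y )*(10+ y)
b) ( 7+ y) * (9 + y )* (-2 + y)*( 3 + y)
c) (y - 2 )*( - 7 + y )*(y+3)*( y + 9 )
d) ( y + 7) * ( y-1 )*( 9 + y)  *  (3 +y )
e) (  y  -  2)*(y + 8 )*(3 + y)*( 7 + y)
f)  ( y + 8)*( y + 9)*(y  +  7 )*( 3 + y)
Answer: b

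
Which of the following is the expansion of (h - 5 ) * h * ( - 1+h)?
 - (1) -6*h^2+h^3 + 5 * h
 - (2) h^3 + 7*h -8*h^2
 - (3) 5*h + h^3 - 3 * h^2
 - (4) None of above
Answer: 1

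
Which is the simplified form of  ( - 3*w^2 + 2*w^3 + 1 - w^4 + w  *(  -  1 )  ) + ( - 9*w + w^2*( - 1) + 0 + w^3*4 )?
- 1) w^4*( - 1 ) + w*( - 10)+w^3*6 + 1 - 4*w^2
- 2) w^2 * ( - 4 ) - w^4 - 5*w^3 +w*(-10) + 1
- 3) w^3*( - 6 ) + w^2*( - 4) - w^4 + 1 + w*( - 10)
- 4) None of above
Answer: 1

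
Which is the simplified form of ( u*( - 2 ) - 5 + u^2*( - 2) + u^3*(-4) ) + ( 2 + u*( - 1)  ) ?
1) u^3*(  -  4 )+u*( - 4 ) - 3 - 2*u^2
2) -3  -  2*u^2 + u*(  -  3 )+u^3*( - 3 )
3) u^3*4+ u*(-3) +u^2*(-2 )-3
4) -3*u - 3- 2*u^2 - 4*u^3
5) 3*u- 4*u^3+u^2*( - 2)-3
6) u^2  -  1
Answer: 4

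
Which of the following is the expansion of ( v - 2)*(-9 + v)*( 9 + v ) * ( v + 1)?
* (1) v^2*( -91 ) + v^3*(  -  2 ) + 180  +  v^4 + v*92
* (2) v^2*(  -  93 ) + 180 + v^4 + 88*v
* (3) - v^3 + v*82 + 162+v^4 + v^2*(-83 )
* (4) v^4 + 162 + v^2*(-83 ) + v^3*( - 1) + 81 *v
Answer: 4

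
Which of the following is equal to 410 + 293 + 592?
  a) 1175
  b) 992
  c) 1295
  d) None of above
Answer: c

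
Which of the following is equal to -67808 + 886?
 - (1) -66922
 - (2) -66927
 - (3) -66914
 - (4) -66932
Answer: 1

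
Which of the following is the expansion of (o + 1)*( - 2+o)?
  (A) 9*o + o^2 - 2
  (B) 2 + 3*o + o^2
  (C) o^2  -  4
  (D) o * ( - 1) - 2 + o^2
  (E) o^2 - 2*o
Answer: D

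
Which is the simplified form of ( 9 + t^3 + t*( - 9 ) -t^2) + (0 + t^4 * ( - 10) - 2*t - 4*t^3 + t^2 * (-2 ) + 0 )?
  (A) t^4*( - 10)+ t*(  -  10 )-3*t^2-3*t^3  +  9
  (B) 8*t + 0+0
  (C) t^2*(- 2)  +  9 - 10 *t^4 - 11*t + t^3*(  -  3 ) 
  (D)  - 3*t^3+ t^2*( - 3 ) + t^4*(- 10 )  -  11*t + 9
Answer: D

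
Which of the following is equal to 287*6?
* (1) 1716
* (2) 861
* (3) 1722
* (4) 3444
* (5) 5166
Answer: 3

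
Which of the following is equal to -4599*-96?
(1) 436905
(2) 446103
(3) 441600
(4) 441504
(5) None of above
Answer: 4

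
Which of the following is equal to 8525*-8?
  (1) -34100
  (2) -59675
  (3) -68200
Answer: 3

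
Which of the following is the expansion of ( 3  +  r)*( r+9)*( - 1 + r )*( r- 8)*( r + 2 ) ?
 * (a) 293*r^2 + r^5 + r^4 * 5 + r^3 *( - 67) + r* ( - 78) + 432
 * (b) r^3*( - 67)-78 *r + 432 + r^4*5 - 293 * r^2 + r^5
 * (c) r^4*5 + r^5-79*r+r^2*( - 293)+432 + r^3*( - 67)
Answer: b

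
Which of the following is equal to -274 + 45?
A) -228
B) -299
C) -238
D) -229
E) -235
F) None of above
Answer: D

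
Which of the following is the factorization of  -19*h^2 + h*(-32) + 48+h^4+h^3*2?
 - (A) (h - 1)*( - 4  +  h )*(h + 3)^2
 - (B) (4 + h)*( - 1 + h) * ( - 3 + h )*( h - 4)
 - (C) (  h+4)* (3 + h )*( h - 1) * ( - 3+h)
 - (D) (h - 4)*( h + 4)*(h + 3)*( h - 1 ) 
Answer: D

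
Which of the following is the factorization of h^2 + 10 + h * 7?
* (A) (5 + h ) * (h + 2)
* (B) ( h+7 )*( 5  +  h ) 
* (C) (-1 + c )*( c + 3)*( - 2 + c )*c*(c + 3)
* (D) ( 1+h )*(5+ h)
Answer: A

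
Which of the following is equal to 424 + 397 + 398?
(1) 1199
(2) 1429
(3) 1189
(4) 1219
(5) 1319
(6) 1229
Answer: 4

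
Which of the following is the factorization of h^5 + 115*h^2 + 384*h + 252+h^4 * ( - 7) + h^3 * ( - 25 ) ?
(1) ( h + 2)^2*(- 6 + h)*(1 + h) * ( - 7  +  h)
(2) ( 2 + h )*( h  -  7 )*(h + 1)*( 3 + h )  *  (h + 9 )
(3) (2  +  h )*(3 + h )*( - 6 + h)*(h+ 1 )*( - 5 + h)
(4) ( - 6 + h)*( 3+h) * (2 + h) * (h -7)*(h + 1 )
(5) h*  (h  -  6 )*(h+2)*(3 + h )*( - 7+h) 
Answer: 4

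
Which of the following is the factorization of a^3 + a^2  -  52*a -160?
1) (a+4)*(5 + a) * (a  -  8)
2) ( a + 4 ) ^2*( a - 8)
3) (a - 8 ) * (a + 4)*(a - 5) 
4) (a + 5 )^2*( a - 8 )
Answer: 1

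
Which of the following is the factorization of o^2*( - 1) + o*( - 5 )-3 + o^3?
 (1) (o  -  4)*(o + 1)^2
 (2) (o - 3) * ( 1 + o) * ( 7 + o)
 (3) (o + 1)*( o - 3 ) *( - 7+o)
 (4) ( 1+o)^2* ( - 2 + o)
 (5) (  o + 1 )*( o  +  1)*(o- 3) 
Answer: 5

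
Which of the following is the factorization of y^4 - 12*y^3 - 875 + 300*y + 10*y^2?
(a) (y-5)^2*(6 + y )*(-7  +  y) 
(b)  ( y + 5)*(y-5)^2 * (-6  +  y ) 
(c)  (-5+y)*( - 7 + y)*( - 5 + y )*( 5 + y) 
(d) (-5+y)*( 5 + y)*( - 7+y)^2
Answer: c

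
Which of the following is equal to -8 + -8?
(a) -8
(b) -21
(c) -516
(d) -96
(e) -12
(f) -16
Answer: f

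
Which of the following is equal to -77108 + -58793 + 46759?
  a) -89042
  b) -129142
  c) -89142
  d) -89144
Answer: c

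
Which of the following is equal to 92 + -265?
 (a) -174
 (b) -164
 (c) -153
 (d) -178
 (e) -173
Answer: e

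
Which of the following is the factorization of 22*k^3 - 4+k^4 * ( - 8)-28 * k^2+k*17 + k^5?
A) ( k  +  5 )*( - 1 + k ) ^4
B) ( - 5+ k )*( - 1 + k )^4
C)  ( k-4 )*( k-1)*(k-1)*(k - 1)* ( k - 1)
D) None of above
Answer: C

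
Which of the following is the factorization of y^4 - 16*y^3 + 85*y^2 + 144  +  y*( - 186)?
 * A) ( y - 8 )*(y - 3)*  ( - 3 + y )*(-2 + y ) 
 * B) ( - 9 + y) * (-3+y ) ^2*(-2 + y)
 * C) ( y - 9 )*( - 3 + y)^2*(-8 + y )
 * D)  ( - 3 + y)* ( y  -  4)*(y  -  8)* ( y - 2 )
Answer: A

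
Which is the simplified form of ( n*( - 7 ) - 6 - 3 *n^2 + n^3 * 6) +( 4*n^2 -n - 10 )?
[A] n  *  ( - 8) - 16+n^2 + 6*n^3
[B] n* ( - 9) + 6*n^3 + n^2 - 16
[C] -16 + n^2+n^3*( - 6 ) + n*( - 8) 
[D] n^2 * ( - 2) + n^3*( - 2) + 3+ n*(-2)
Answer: A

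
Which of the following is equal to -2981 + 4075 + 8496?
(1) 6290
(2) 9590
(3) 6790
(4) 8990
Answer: 2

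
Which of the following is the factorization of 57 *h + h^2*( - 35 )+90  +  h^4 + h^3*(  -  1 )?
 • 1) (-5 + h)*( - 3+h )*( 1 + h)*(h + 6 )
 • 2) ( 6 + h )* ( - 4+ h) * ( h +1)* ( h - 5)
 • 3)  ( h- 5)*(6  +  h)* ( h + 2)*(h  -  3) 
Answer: 1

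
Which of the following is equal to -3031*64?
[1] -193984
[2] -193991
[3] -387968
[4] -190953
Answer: 1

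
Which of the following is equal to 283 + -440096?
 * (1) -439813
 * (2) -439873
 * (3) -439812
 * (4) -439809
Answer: 1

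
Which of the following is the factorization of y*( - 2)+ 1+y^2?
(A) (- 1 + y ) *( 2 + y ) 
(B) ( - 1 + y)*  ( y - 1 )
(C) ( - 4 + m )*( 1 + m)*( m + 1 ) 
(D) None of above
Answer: B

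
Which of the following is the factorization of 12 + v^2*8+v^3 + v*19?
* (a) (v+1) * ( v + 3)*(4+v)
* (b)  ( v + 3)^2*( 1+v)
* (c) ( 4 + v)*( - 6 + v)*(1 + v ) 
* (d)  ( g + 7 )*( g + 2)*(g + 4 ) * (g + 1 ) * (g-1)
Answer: a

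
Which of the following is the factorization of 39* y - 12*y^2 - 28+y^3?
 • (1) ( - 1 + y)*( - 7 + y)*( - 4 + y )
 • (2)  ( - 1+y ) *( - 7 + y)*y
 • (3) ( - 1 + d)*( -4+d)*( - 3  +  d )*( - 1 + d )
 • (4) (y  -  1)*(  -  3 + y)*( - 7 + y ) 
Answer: 1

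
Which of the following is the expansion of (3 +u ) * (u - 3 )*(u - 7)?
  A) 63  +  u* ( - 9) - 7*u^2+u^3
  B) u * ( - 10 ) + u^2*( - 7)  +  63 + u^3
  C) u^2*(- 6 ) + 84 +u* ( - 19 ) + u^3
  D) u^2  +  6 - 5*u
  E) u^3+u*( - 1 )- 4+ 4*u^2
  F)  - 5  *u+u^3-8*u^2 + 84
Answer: A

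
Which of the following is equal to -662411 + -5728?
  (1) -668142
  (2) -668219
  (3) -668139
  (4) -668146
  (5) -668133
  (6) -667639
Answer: 3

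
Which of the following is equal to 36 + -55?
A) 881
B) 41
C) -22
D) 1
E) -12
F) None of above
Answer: F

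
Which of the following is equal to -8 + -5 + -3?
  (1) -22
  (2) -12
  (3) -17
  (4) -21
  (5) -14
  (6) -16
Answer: 6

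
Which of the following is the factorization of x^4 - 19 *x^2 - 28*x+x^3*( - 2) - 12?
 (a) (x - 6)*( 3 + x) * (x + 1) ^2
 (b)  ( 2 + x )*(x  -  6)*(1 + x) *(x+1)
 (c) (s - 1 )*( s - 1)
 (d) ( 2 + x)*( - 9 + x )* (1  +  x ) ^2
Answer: b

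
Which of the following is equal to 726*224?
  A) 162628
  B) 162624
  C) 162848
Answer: B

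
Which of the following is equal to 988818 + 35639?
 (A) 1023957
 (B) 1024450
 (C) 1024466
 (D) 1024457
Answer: D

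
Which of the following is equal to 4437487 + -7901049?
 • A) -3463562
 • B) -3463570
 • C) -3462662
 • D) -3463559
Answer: A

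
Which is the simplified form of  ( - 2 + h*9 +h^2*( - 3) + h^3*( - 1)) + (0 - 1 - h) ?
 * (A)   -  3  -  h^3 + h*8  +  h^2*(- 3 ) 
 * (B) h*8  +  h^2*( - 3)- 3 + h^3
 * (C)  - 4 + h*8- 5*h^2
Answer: A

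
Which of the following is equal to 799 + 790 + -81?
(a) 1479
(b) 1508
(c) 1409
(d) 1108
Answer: b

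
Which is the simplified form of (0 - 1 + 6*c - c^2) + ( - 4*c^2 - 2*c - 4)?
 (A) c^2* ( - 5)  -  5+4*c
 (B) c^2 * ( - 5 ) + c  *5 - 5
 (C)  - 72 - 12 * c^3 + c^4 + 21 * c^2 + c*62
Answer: A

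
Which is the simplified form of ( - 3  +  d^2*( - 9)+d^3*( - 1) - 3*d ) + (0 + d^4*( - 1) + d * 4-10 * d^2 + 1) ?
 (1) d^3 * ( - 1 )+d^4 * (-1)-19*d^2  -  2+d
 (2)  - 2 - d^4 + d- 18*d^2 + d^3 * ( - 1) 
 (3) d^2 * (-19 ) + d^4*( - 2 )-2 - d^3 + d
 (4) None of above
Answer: 1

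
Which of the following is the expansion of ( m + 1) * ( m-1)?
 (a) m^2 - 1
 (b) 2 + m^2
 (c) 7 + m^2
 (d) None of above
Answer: a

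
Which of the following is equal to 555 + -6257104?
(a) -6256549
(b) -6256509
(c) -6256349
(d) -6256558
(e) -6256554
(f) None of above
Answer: a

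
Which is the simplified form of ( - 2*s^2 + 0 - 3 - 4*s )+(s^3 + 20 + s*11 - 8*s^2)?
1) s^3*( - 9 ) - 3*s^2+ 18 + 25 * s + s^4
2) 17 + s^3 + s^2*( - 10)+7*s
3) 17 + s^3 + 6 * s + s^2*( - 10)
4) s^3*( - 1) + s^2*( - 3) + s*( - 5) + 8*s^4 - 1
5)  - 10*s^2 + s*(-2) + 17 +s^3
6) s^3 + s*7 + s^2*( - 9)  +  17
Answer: 2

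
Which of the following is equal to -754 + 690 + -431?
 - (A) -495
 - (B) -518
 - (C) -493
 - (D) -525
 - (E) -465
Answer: A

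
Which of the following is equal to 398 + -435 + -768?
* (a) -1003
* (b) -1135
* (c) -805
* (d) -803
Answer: c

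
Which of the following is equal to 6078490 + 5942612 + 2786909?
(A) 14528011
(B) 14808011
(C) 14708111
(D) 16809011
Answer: B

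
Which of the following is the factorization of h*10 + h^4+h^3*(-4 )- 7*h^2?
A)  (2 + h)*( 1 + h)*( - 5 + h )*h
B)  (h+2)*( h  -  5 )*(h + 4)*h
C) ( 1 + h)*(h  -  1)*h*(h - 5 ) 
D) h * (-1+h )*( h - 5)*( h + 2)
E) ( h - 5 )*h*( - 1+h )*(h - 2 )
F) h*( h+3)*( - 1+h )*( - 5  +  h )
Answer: D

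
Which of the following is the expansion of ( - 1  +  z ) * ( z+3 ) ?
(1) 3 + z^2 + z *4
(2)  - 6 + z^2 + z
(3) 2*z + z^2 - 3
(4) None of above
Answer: 3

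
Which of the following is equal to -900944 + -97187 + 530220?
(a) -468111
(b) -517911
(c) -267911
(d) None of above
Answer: d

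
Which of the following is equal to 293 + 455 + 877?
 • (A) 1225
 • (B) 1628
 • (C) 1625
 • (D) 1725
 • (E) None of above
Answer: C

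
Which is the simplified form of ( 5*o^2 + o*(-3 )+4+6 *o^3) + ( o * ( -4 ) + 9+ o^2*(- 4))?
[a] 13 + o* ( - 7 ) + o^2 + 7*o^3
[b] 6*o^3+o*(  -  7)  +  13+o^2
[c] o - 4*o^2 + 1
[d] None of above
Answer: b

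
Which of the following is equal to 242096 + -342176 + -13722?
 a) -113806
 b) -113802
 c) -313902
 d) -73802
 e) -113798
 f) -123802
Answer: b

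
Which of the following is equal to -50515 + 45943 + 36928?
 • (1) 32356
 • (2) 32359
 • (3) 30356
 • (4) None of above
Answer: 1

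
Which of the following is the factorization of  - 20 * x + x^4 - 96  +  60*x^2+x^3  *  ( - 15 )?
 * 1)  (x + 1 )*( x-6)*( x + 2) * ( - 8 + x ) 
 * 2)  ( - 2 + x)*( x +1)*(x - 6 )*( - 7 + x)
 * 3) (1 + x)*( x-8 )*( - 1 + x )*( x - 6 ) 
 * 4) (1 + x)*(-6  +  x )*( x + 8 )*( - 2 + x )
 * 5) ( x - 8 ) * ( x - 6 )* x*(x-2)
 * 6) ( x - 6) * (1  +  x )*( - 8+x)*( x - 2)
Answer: 6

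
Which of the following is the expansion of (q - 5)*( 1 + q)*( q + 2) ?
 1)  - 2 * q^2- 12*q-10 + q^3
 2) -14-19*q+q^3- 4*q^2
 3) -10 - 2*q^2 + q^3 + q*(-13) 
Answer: 3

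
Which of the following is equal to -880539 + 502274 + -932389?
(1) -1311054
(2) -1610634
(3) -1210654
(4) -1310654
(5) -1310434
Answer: 4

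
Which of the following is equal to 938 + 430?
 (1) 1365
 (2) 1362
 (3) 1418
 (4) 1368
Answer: 4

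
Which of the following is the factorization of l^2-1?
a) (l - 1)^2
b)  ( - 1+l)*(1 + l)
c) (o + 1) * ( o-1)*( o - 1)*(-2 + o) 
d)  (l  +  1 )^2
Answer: b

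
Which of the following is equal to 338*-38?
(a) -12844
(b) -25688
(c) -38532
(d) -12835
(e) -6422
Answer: a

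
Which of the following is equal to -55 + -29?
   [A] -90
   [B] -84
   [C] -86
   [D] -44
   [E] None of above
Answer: B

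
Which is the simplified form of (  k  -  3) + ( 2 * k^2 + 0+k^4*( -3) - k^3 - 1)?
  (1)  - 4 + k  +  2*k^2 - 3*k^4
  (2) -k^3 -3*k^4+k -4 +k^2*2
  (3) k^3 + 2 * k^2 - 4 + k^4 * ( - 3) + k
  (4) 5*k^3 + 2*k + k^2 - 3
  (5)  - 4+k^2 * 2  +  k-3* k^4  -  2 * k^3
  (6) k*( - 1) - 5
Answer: 2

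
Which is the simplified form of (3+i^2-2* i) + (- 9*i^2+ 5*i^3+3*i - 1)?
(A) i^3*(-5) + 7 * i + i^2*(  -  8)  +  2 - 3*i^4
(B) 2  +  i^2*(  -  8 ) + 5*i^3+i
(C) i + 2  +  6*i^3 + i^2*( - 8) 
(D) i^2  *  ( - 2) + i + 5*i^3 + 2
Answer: B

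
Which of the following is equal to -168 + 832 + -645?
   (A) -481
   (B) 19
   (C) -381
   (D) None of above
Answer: B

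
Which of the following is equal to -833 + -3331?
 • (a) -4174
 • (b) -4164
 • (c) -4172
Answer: b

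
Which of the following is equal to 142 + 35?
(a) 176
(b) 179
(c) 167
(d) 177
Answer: d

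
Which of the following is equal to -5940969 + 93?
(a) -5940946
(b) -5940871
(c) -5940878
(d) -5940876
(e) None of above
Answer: d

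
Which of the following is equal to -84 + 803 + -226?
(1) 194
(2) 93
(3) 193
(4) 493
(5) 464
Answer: 4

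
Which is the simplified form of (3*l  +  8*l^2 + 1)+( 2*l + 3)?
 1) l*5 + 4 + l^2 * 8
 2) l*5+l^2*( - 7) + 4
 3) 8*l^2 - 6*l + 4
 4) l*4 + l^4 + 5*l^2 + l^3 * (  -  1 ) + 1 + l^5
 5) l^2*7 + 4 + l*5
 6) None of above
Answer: 1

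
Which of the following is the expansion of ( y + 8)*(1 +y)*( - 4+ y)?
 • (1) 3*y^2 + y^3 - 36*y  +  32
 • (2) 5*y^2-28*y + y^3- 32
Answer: 2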